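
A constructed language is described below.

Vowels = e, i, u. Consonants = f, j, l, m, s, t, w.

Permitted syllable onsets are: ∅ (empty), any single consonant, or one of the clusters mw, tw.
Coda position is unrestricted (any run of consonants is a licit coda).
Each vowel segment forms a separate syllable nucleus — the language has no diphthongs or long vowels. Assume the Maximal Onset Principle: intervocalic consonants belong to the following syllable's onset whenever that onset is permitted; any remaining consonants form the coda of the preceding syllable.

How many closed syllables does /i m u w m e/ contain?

Vowels present: i, u, e; each is a nucleus, giving 3 syllables.
Between /i/ (V1) and /u/ (V2): /m/ → onset of the next syllable (single consonants are always licit onsets).
Between /u/ (V2) and /e/ (V3): cluster /wm/ — the longest permitted-onset suffix is /m/; onset = /m/, preceding coda = /w/.
So the parse is i.muw.me.
Classifying each syllable: /i/ (open), /muw/ (closed), /me/ (open).
Closed syllables: 1.

1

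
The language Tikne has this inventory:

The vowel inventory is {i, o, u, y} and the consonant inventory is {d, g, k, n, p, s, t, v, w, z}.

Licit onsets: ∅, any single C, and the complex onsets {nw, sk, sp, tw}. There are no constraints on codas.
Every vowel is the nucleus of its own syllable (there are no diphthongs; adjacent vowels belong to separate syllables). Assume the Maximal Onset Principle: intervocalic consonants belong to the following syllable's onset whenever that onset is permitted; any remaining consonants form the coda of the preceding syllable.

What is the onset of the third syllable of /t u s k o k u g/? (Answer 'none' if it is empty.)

k

The vowels are u, o, u — 3 nuclei, so 3 syllables.
Between /u/ (V1) and /o/ (V2): /sk/ is a licit onset in full, so it all attaches to the next syllable.
Between /o/ (V2) and /u/ (V3): /k/ is a single consonant, so it becomes the next onset.
Putting it together: tu.sko.kug.
Syllable 3 is /kug/: onset /k/, nucleus /u/, coda /g/.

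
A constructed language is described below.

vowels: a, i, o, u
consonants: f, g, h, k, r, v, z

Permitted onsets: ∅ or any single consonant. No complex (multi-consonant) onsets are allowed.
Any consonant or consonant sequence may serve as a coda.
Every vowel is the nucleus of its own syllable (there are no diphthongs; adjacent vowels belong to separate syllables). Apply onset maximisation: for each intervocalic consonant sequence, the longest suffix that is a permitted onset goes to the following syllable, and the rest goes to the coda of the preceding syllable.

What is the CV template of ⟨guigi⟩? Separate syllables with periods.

Vowels present: u, i, i; each is a nucleus, giving 3 syllables.
Between /u/ (V1) and /i/ (V2): nothing intervenes; syllable break is V.V.
Between /i/ (V2) and /i/ (V3): /g/ is a single consonant, so it becomes the next onset.
Syllabification: gu.i.gi.
Mapping each syllable to C/V: /gu/ → CV, /i/ → V, /gi/ → CV.

CV.V.CV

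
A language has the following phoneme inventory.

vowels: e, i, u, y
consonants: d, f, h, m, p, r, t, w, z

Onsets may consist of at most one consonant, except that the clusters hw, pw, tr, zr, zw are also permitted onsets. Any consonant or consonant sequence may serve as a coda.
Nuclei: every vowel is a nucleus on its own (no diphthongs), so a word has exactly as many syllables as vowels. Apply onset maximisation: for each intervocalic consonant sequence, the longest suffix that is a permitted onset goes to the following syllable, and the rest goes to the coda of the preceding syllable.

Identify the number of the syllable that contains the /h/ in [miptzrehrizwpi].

The vowels are i, e, i, i — 4 nuclei, so 4 syllables.
V1 /i/ – V2 /e/: /ptzr/; trying suffixes from longest down, /zr/ is the first permitted one, so coda /pt/ | onset /zr/.
V2 /e/ – V3 /i/: /hr/; trying suffixes from longest down, /r/ is the first permitted one, so coda /h/ | onset /r/.
V3 /i/ – V4 /i/: /zwp/; trying suffixes from longest down, /p/ is the first permitted one, so coda /zw/ | onset /p/.
So the parse is mipt.zreh.rizw.pi.
The /h/ is in the coda of syllable 2 (/zreh/).

2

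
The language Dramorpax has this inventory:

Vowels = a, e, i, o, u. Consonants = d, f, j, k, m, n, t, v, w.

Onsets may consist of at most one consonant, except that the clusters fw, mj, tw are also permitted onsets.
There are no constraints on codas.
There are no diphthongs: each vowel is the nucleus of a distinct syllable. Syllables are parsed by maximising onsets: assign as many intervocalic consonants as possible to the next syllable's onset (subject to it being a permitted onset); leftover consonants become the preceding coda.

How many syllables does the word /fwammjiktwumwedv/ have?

4

The vowels are a, i, u, e — 4 nuclei, so 4 syllables.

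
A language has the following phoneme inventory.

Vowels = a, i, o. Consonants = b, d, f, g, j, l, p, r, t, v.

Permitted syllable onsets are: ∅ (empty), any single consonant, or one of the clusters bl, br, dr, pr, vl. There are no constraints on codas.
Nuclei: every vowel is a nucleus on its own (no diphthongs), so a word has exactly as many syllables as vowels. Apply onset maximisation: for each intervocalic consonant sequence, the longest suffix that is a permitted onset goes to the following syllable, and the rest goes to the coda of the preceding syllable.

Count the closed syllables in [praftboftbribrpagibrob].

Nuclei (vowels): a, o, i, a, i, o → 6 syllables.
σ1/σ2 boundary: /ftb/ splits as /ft/ + /b/ (/b/ is the longest suffix that is a licit onset).
σ2/σ3 boundary: /ftbr/ splits as /ft/ + /br/ (/br/ is the longest suffix that is a licit onset).
σ3/σ4 boundary: cluster /brp/ — the longest permitted-onset suffix is /p/; onset = /p/, preceding coda = /br/.
σ4/σ5 boundary: /g/ is a single consonant, so it becomes the next onset.
σ5/σ6 boundary: cluster /br/ — /br/ is itself a permitted onset, so the whole cluster goes right; preceding coda = ∅.
Putting it together: praft.boft.bribr.pa.gi.brob.
Classifying each syllable: /praft/ (closed), /boft/ (closed), /bribr/ (closed), /pa/ (open), /gi/ (open), /brob/ (closed).
Closed syllables: 4.

4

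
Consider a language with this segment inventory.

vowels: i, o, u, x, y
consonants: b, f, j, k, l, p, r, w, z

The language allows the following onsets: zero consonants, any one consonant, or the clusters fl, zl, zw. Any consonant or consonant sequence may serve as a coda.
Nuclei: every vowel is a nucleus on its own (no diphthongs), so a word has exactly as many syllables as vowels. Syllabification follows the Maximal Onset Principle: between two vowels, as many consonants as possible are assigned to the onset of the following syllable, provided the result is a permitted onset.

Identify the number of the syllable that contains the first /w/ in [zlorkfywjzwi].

Vowels present: o, y, i; each is a nucleus, giving 3 syllables.
Between /o/ (V1) and /y/ (V2): /rkf/ — longest licit onset from the right is /f/, leaving /rk/ as coda.
Between /y/ (V2) and /i/ (V3): /wjzw/ — longest licit onset from the right is /zw/, leaving /wj/ as coda.
Result: zlork.fywj.zwi.
The first /w/ is in the coda of syllable 2 (/fywj/).

2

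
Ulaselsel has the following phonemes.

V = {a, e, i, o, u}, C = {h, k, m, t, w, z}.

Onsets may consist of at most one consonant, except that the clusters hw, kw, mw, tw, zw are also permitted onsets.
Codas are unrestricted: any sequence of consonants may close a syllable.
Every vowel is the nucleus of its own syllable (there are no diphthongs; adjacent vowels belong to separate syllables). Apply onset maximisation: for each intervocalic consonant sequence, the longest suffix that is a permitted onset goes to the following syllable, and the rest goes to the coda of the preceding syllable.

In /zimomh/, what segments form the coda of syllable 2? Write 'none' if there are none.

mh

The vowels are i, o — 2 nuclei, so 2 syllables.
V1 /i/ – V2 /o/: just /m/ — single C goes to the following onset.
Syllabification: zi.momh.
Syllable 2 is /momh/: onset /m/, nucleus /o/, coda /mh/.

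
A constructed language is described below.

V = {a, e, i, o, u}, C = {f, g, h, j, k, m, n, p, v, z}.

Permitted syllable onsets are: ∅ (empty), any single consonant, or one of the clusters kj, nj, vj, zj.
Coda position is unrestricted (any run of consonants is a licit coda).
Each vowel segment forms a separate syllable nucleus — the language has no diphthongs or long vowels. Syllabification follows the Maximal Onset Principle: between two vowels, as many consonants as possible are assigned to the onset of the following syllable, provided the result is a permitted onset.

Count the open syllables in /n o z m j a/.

1

Nuclei (vowels): o, a → 2 syllables.
Between /o/ (V1) and /a/ (V2): /zmj/; trying suffixes from longest down, /j/ is the first permitted one, so coda /zm/ | onset /j/.
Syllabification: nozm.ja.
Classifying each syllable: /nozm/ (closed), /ja/ (open).
Open syllables: 1.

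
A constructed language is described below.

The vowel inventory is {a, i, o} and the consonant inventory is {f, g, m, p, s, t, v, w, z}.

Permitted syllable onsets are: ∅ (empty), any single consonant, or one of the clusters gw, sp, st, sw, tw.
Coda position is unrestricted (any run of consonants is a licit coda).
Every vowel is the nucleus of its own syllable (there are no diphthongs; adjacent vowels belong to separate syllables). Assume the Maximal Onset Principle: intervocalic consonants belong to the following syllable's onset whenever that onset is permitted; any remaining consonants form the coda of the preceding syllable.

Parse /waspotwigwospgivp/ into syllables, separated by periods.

wa.spo.twi.gwosp.givp

The vowels are a, o, i, o, i — 5 nuclei, so 5 syllables.
V1 /a/ – V2 /o/: cluster /sp/ — /sp/ is itself a permitted onset, so the whole cluster goes right; preceding coda = ∅.
V2 /o/ – V3 /i/: /tw/ is a licit onset in full, so it all attaches to the next syllable.
V3 /i/ – V4 /o/: /gw/ is a licit onset in full, so it all attaches to the next syllable.
V4 /o/ – V5 /i/: /spg/; trying suffixes from longest down, /g/ is the first permitted one, so coda /sp/ | onset /g/.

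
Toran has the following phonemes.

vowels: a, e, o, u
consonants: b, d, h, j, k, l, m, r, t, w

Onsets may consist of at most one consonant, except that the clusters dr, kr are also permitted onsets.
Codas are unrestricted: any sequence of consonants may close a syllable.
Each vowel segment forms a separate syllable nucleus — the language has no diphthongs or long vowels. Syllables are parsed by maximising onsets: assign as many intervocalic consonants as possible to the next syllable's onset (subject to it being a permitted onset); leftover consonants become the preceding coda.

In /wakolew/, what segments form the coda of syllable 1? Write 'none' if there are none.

none

Nuclei (vowels): a, o, e → 3 syllables.
σ1/σ2 boundary: /k/ → onset of the next syllable (single consonants are always licit onsets).
σ2/σ3 boundary: /l/ is a single consonant, so it becomes the next onset.
Syllabification: wa.ko.lew.
Syllable 1 is /wa/: onset /w/, nucleus /a/, coda ∅.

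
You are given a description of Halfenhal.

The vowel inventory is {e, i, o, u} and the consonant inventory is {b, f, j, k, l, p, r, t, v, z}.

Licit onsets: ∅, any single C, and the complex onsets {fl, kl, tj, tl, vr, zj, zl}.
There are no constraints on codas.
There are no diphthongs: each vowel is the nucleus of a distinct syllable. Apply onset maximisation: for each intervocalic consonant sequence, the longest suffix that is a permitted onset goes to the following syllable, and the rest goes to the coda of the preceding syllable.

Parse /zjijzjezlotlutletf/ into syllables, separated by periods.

Nuclei (vowels): i, e, o, u, e → 5 syllables.
V1 /i/ – V2 /e/: /jzj/ — longest licit onset from the right is /zj/, leaving /j/ as coda.
V2 /e/ – V3 /o/: /zl/ — entire cluster is a permitted onset → onset /zl/, coda ∅.
V3 /o/ – V4 /u/: cluster /tl/ — /tl/ is itself a permitted onset, so the whole cluster goes right; preceding coda = ∅.
V4 /u/ – V5 /e/: cluster /tl/ — /tl/ is itself a permitted onset, so the whole cluster goes right; preceding coda = ∅.

zjij.zje.zlo.tlu.tletf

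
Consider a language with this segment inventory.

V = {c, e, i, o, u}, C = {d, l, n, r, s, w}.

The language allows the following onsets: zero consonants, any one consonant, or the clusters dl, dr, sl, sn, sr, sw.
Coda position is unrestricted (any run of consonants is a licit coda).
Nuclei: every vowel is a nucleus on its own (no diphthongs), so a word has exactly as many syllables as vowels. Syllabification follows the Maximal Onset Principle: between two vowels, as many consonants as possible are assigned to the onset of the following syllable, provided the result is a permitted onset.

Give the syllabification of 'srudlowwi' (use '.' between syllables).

sru.dlow.wi

Nuclei (vowels): u, o, i → 3 syllables.
Between /u/ (V1) and /o/ (V2): cluster /dl/ — /dl/ is itself a permitted onset, so the whole cluster goes right; preceding coda = ∅.
Between /o/ (V2) and /i/ (V3): /ww/ splits as /w/ + /w/ (/w/ is the longest suffix that is a licit onset).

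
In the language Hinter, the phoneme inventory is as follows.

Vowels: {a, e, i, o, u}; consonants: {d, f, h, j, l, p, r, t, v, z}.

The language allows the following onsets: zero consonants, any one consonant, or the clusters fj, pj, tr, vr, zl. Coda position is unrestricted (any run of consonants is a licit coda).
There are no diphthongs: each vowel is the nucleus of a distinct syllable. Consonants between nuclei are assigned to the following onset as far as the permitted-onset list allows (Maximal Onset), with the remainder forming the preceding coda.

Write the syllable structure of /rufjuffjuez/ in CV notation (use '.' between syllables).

CV.CCVC.CCV.VC

Vowels present: u, u, u, e; each is a nucleus, giving 4 syllables.
/u…u/ gap (V1→V2): cluster /fj/ — /fj/ is itself a permitted onset, so the whole cluster goes right; preceding coda = ∅.
/u…u/ gap (V2→V3): cluster /ffj/ — the longest permitted-onset suffix is /fj/; onset = /fj/, preceding coda = /f/.
/u…e/ gap (V3→V4): hiatus — the boundary sits between the two vowels.
So the parse is ru.fjuf.fju.ez.
Mapping each syllable to C/V: /ru/ → CV, /fjuf/ → CCVC, /fju/ → CCV, /ez/ → VC.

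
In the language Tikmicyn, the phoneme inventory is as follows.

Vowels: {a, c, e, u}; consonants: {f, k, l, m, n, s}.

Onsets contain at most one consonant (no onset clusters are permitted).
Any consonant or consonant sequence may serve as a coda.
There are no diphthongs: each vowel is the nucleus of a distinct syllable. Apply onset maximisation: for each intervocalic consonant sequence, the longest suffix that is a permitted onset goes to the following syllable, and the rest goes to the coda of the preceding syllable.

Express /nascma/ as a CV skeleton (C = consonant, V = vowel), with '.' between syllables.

Vowels present: a, c, a; each is a nucleus, giving 3 syllables.
Between /a/ (V1) and /c/ (V2): /s/ → onset of the next syllable (single consonants are always licit onsets).
Between /c/ (V2) and /a/ (V3): /m/ is a single consonant, so it becomes the next onset.
So the parse is na.sc.ma.
Mapping each syllable to C/V: /na/ → CV, /sc/ → CV, /ma/ → CV.

CV.CV.CV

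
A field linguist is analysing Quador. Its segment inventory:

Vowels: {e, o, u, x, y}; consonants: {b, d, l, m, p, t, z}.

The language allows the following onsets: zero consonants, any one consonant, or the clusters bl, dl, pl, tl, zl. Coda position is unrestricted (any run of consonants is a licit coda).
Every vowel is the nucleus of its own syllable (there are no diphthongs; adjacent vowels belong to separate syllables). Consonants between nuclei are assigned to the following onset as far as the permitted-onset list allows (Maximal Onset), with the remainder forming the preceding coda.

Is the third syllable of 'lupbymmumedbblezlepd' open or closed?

open

Nuclei (vowels): u, y, u, e, e, e → 6 syllables.
σ1/σ2 boundary: cluster /pb/ — the longest permitted-onset suffix is /b/; onset = /b/, preceding coda = /p/.
σ2/σ3 boundary: /mm/; trying suffixes from longest down, /m/ is the first permitted one, so coda /m/ | onset /m/.
σ3/σ4 boundary: /m/ → onset of the next syllable (single consonants are always licit onsets).
σ4/σ5 boundary: cluster /dbbl/ — the longest permitted-onset suffix is /bl/; onset = /bl/, preceding coda = /db/.
σ5/σ6 boundary: cluster /zl/ — /zl/ is itself a permitted onset, so the whole cluster goes right; preceding coda = ∅.
Syllabification: lup.bym.mu.medb.ble.zlepd.
Syllable 3 is /mu/; it ends in its nucleus with no coda, so it is open.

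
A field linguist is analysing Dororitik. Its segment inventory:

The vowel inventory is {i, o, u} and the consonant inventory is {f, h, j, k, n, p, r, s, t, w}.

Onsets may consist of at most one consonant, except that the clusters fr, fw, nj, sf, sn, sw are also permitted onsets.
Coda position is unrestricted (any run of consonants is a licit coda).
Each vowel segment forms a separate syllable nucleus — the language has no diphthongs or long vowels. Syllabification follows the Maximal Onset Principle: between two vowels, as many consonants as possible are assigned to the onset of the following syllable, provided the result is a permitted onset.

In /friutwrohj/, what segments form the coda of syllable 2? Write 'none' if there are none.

tw

Vowels present: i, u, o; each is a nucleus, giving 3 syllables.
σ1/σ2 boundary: nothing intervenes; syllable break is V.V.
σ2/σ3 boundary: /twr/ splits as /tw/ + /r/ (/r/ is the longest suffix that is a licit onset).
Result: fri.utw.rohj.
Syllable 2 is /utw/: onset ∅, nucleus /u/, coda /tw/.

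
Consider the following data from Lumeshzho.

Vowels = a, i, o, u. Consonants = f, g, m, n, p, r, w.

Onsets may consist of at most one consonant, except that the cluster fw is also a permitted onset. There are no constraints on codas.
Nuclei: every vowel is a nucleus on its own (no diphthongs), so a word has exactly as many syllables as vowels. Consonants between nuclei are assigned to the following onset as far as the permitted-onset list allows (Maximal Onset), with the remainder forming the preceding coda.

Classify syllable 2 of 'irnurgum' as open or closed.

closed

Nuclei (vowels): i, u, u → 3 syllables.
σ1/σ2 boundary: /rn/ — longest licit onset from the right is /n/, leaving /r/ as coda.
σ2/σ3 boundary: /rg/ — longest licit onset from the right is /g/, leaving /r/ as coda.
Putting it together: ir.nur.gum.
Syllable 2 is /nur/ with coda /r/, so it is closed.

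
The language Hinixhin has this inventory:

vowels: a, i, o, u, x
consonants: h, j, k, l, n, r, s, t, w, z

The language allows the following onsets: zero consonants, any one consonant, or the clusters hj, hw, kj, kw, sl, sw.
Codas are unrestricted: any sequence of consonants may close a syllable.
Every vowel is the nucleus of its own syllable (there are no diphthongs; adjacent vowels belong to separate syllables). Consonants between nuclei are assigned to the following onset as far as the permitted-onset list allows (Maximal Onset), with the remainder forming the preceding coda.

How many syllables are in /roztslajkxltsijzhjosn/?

5

The vowels are o, a, x, i, o — 5 nuclei, so 5 syllables.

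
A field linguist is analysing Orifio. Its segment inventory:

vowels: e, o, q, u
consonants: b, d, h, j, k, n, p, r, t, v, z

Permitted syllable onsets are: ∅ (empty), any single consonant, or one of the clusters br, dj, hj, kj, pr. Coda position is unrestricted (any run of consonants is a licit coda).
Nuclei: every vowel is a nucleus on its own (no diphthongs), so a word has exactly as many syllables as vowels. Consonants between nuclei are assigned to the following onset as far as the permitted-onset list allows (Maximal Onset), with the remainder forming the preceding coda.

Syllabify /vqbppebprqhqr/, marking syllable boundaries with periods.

Nuclei (vowels): q, e, q, q → 4 syllables.
σ1/σ2 boundary: cluster /bpp/ — the longest permitted-onset suffix is /p/; onset = /p/, preceding coda = /bp/.
σ2/σ3 boundary: /bpr/ splits as /b/ + /pr/ (/pr/ is the longest suffix that is a licit onset).
σ3/σ4 boundary: /h/ → onset of the next syllable (single consonants are always licit onsets).

vqbp.peb.prq.hqr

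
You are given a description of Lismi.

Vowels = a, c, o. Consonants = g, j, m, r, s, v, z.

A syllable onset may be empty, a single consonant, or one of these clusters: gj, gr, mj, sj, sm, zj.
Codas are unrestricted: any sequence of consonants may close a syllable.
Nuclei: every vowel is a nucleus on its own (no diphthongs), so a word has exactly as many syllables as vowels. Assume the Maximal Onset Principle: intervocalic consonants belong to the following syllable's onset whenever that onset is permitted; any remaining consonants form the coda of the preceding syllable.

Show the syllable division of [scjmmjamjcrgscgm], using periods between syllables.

scjm.mja.mjcrg.scgm

The vowels are c, a, c, c — 4 nuclei, so 4 syllables.
V1 /c/ – V2 /a/: cluster /jmmj/ — the longest permitted-onset suffix is /mj/; onset = /mj/, preceding coda = /jm/.
V2 /a/ – V3 /c/: cluster /mj/ — /mj/ is itself a permitted onset, so the whole cluster goes right; preceding coda = ∅.
V3 /c/ – V4 /c/: cluster /rgs/ — the longest permitted-onset suffix is /s/; onset = /s/, preceding coda = /rg/.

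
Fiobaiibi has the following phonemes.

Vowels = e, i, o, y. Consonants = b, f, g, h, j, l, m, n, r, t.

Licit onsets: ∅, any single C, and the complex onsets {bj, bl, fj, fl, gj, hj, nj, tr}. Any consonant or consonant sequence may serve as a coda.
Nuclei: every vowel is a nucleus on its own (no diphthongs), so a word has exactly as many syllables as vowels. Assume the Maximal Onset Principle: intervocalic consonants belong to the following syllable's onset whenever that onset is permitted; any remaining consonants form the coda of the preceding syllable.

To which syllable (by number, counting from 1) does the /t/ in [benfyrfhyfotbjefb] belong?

4

Nuclei (vowels): e, y, y, o, e → 5 syllables.
V1 /e/ – V2 /y/: /nf/ — longest licit onset from the right is /f/, leaving /n/ as coda.
V2 /y/ – V3 /y/: cluster /rfh/ — the longest permitted-onset suffix is /h/; onset = /h/, preceding coda = /rf/.
V3 /y/ – V4 /o/: just /f/ — single C goes to the following onset.
V4 /o/ – V5 /e/: /tbj/; trying suffixes from longest down, /bj/ is the first permitted one, so coda /t/ | onset /bj/.
So the parse is ben.fyrf.hy.fot.bjefb.
The /t/ is in the coda of syllable 4 (/fot/).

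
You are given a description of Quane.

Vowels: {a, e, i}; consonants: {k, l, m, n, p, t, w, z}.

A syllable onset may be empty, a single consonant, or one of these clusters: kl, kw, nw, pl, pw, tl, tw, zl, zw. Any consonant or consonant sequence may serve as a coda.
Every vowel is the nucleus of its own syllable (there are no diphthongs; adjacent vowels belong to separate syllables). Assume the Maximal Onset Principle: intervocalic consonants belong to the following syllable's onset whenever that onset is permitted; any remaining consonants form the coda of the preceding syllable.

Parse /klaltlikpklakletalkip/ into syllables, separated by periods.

Nuclei (vowels): a, i, a, e, a, i → 6 syllables.
Between /a/ (V1) and /i/ (V2): /ltl/; trying suffixes from longest down, /tl/ is the first permitted one, so coda /l/ | onset /tl/.
Between /i/ (V2) and /a/ (V3): /kpkl/ — longest licit onset from the right is /kl/, leaving /kp/ as coda.
Between /a/ (V3) and /e/ (V4): /kl/ — entire cluster is a permitted onset → onset /kl/, coda ∅.
Between /e/ (V4) and /a/ (V5): just /t/ — single C goes to the following onset.
Between /a/ (V5) and /i/ (V6): /lk/ splits as /l/ + /k/ (/k/ is the longest suffix that is a licit onset).

klal.tlikp.kla.kle.tal.kip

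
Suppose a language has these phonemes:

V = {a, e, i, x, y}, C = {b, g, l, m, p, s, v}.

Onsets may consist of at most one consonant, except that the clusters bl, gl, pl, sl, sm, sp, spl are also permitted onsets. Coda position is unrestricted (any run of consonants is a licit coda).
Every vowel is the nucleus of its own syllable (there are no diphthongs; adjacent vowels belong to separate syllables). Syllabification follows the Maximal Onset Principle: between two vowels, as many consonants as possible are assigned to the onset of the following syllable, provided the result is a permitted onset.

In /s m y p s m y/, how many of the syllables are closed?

Vowels present: y, y; each is a nucleus, giving 2 syllables.
V1 /y/ – V2 /y/: /psm/; trying suffixes from longest down, /sm/ is the first permitted one, so coda /p/ | onset /sm/.
Putting it together: smyp.smy.
Classifying each syllable: /smyp/ (closed), /smy/ (open).
Closed syllables: 1.

1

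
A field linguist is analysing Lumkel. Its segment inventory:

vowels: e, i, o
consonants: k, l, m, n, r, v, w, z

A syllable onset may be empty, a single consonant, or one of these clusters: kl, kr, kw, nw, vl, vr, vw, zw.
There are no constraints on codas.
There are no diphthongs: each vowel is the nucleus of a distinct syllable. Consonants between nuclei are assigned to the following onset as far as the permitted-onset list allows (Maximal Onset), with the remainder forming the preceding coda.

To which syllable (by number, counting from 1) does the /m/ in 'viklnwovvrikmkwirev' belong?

3

The vowels are i, o, i, i, e — 5 nuclei, so 5 syllables.
σ1/σ2 boundary: cluster /klnw/ — the longest permitted-onset suffix is /nw/; onset = /nw/, preceding coda = /kl/.
σ2/σ3 boundary: /vvr/ — longest licit onset from the right is /vr/, leaving /v/ as coda.
σ3/σ4 boundary: /kmkw/; trying suffixes from longest down, /kw/ is the first permitted one, so coda /km/ | onset /kw/.
σ4/σ5 boundary: just /r/ — single C goes to the following onset.
Result: vikl.nwov.vrikm.kwi.rev.
The /m/ is in the coda of syllable 3 (/vrikm/).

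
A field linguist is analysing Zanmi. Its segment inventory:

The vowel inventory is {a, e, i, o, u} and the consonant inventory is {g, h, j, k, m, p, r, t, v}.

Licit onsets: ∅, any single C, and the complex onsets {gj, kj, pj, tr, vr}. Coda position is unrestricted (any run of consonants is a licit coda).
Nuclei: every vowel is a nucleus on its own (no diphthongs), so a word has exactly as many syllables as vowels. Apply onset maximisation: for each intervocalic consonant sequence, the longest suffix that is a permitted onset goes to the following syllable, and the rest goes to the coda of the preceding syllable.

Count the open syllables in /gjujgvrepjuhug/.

2

The vowels are u, e, u, u — 4 nuclei, so 4 syllables.
Between /u/ (V1) and /e/ (V2): /jgvr/ — longest licit onset from the right is /vr/, leaving /jg/ as coda.
Between /e/ (V2) and /u/ (V3): /pj/ is a licit onset in full, so it all attaches to the next syllable.
Between /u/ (V3) and /u/ (V4): /h/ is a single consonant, so it becomes the next onset.
Result: gjujg.vre.pju.hug.
Classifying each syllable: /gjujg/ (closed), /vre/ (open), /pju/ (open), /hug/ (closed).
Open syllables: 2.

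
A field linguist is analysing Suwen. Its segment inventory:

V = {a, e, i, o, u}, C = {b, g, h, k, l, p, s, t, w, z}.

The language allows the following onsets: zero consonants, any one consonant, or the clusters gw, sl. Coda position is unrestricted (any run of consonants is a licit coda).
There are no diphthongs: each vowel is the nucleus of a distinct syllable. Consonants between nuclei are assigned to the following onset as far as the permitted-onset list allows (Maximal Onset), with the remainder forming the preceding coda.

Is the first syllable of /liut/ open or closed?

open

The vowels are i, u — 2 nuclei, so 2 syllables.
Between /i/ (V1) and /u/ (V2): nothing intervenes; syllable break is V.V.
Putting it together: li.ut.
Syllable 1 is /li/; it ends in its nucleus with no coda, so it is open.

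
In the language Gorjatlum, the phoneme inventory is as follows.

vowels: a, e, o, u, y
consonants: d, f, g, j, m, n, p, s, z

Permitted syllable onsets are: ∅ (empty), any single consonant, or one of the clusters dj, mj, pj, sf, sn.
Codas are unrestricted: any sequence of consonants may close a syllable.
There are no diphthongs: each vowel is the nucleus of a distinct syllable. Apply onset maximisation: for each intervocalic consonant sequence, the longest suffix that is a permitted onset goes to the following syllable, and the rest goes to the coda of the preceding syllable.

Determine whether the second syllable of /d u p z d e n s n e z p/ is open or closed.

closed

Nuclei (vowels): u, e, e → 3 syllables.
σ1/σ2 boundary: /pzd/ — longest licit onset from the right is /d/, leaving /pz/ as coda.
σ2/σ3 boundary: /nsn/; trying suffixes from longest down, /sn/ is the first permitted one, so coda /n/ | onset /sn/.
Result: dupz.den.snezp.
Syllable 2 is /den/ with coda /n/, so it is closed.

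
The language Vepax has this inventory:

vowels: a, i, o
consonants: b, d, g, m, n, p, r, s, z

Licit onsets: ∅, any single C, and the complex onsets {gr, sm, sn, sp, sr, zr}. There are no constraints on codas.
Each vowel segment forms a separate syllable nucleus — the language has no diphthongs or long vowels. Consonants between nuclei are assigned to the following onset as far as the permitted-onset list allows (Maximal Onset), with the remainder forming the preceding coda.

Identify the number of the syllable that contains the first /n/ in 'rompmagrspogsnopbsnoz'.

4

The vowels are o, a, o, o, o — 5 nuclei, so 5 syllables.
Between /o/ (V1) and /a/ (V2): cluster /mpm/ — the longest permitted-onset suffix is /m/; onset = /m/, preceding coda = /mp/.
Between /a/ (V2) and /o/ (V3): /grsp/; trying suffixes from longest down, /sp/ is the first permitted one, so coda /gr/ | onset /sp/.
Between /o/ (V3) and /o/ (V4): /gsn/ — longest licit onset from the right is /sn/, leaving /g/ as coda.
Between /o/ (V4) and /o/ (V5): /pbsn/ — longest licit onset from the right is /sn/, leaving /pb/ as coda.
Putting it together: romp.magr.spog.snopb.snoz.
The first /n/ is in the onset of syllable 4 (/snopb/).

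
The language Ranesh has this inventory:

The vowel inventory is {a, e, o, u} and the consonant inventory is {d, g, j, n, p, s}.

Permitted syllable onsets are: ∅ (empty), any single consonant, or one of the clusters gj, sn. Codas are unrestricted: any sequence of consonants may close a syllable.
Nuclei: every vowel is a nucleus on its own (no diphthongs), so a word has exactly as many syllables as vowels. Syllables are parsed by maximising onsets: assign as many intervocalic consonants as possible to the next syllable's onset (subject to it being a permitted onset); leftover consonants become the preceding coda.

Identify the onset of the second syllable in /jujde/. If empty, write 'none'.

d

Nuclei (vowels): u, e → 2 syllables.
/u…e/ gap (V1→V2): /jd/; trying suffixes from longest down, /d/ is the first permitted one, so coda /j/ | onset /d/.
So the parse is juj.de.
Syllable 2 is /de/: onset /d/, nucleus /e/, coda ∅.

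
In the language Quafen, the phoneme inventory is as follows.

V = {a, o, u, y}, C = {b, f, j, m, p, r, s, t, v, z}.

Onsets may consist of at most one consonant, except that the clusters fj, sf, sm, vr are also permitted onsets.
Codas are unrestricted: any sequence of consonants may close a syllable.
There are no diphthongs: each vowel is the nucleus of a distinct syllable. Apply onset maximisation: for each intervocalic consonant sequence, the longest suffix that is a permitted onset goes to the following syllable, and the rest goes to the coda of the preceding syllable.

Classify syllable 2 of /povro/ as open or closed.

Nuclei (vowels): o, o → 2 syllables.
V1 /o/ – V2 /o/: cluster /vr/ — /vr/ is itself a permitted onset, so the whole cluster goes right; preceding coda = ∅.
Putting it together: po.vro.
Syllable 2 is /vro/; it ends in its nucleus with no coda, so it is open.

open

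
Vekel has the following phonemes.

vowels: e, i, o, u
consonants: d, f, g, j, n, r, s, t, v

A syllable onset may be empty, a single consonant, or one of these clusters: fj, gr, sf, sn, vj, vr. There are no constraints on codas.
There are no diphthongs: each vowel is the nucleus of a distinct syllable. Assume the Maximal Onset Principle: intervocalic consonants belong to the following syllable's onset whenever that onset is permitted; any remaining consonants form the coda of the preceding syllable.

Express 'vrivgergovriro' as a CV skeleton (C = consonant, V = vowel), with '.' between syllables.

Vowels present: i, e, o, i, o; each is a nucleus, giving 5 syllables.
V1 /i/ – V2 /e/: /vg/; trying suffixes from longest down, /g/ is the first permitted one, so coda /v/ | onset /g/.
V2 /e/ – V3 /o/: cluster /rg/ — the longest permitted-onset suffix is /g/; onset = /g/, preceding coda = /r/.
V3 /o/ – V4 /i/: /vr/ — entire cluster is a permitted onset → onset /vr/, coda ∅.
V4 /i/ – V5 /o/: /r/ → onset of the next syllable (single consonants are always licit onsets).
So the parse is vriv.ger.go.vri.ro.
Mapping each syllable to C/V: /vriv/ → CCVC, /ger/ → CVC, /go/ → CV, /vri/ → CCV, /ro/ → CV.

CCVC.CVC.CV.CCV.CV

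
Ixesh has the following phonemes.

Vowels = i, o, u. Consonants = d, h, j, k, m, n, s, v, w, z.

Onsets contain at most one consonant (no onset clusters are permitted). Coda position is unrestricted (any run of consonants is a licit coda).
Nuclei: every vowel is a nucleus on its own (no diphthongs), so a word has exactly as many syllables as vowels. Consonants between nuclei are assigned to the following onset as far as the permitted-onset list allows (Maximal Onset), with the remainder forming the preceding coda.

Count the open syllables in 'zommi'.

1

Vowels present: o, i; each is a nucleus, giving 2 syllables.
Between /o/ (V1) and /i/ (V2): /mm/; trying suffixes from longest down, /m/ is the first permitted one, so coda /m/ | onset /m/.
Result: zom.mi.
Classifying each syllable: /zom/ (closed), /mi/ (open).
Open syllables: 1.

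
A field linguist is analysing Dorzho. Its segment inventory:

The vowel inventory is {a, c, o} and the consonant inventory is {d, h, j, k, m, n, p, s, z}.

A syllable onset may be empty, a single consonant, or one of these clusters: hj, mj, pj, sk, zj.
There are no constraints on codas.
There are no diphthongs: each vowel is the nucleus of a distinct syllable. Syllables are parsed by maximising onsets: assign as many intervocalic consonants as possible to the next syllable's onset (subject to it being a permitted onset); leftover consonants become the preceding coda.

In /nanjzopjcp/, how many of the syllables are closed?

Vowels present: a, o, c; each is a nucleus, giving 3 syllables.
V1 /a/ – V2 /o/: /njz/ splits as /nj/ + /z/ (/z/ is the longest suffix that is a licit onset).
V2 /o/ – V3 /c/: /pj/ is a licit onset in full, so it all attaches to the next syllable.
Result: nanj.zo.pjcp.
Classifying each syllable: /nanj/ (closed), /zo/ (open), /pjcp/ (closed).
Closed syllables: 2.

2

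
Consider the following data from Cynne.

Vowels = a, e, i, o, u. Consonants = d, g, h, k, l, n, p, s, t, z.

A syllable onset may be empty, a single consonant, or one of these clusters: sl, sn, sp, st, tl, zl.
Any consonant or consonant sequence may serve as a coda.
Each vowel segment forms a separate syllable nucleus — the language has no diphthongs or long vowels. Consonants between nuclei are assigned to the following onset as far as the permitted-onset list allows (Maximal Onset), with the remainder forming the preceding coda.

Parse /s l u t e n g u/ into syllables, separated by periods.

slu.ten.gu

Vowels present: u, e, u; each is a nucleus, giving 3 syllables.
/u…e/ gap (V1→V2): /t/ → onset of the next syllable (single consonants are always licit onsets).
/e…u/ gap (V2→V3): /ng/; trying suffixes from longest down, /g/ is the first permitted one, so coda /n/ | onset /g/.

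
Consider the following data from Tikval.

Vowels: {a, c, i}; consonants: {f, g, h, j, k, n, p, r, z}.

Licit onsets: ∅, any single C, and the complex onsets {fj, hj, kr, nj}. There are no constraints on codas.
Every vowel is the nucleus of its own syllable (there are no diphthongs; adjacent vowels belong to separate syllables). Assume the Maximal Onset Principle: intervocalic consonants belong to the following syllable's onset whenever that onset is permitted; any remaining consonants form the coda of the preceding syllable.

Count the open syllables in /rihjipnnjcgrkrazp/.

1

Nuclei (vowels): i, i, c, a → 4 syllables.
/i…i/ gap (V1→V2): /hj/ — entire cluster is a permitted onset → onset /hj/, coda ∅.
/i…c/ gap (V2→V3): /pnnj/ splits as /pn/ + /nj/ (/nj/ is the longest suffix that is a licit onset).
/c…a/ gap (V3→V4): /grkr/; trying suffixes from longest down, /kr/ is the first permitted one, so coda /gr/ | onset /kr/.
So the parse is ri.hjipn.njcgr.krazp.
Classifying each syllable: /ri/ (open), /hjipn/ (closed), /njcgr/ (closed), /krazp/ (closed).
Open syllables: 1.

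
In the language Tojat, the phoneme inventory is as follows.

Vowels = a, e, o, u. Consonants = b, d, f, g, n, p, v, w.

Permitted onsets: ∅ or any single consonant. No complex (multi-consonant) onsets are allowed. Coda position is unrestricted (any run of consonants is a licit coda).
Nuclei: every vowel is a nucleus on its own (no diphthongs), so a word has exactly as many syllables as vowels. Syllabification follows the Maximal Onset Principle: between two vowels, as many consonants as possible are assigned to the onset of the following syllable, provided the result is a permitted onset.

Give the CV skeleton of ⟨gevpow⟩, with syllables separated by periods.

CVC.CVC

Vowels present: e, o; each is a nucleus, giving 2 syllables.
σ1/σ2 boundary: /vp/ splits as /v/ + /p/ (/p/ is the longest suffix that is a licit onset).
So the parse is gev.pow.
Mapping each syllable to C/V: /gev/ → CVC, /pow/ → CVC.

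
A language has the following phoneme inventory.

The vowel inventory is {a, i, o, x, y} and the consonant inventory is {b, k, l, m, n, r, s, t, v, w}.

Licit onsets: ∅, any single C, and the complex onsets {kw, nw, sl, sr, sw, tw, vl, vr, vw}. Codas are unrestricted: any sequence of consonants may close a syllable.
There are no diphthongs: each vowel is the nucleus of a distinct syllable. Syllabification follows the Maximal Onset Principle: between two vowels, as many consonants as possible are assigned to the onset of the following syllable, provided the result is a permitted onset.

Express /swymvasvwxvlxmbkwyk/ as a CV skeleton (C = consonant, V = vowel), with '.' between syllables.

CCVC.CVC.CCV.CCVCC.CCVC

The vowels are y, a, x, x, y — 5 nuclei, so 5 syllables.
Between /y/ (V1) and /a/ (V2): /mv/ — longest licit onset from the right is /v/, leaving /m/ as coda.
Between /a/ (V2) and /x/ (V3): /svw/ splits as /s/ + /vw/ (/vw/ is the longest suffix that is a licit onset).
Between /x/ (V3) and /x/ (V4): /vl/ — entire cluster is a permitted onset → onset /vl/, coda ∅.
Between /x/ (V4) and /y/ (V5): /mbkw/ — longest licit onset from the right is /kw/, leaving /mb/ as coda.
Putting it together: swym.vas.vwx.vlxmb.kwyk.
Mapping each syllable to C/V: /swym/ → CCVC, /vas/ → CVC, /vwx/ → CCV, /vlxmb/ → CCVCC, /kwyk/ → CCVC.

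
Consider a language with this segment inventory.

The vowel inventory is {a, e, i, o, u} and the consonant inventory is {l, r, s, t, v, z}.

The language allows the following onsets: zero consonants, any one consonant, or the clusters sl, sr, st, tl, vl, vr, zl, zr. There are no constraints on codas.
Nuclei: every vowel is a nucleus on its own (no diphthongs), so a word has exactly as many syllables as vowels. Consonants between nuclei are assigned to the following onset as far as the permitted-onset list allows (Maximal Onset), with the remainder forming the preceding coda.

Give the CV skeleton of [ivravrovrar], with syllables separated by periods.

V.CCV.CCV.CCVC

The vowels are i, a, o, a — 4 nuclei, so 4 syllables.
V1 /i/ – V2 /a/: /vr/ is a licit onset in full, so it all attaches to the next syllable.
V2 /a/ – V3 /o/: cluster /vr/ — /vr/ is itself a permitted onset, so the whole cluster goes right; preceding coda = ∅.
V3 /o/ – V4 /a/: /vr/ — entire cluster is a permitted onset → onset /vr/, coda ∅.
Putting it together: i.vra.vro.vrar.
Mapping each syllable to C/V: /i/ → V, /vra/ → CCV, /vro/ → CCV, /vrar/ → CCVC.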